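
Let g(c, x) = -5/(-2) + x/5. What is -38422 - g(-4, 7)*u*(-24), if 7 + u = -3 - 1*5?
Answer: -39826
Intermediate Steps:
g(c, x) = 5/2 + x/5 (g(c, x) = -5*(-½) + x*(⅕) = 5/2 + x/5)
u = -15 (u = -7 + (-3 - 1*5) = -7 + (-3 - 5) = -7 - 8 = -15)
-38422 - g(-4, 7)*u*(-24) = -38422 - (5/2 + (⅕)*7)*(-15)*(-24) = -38422 - (5/2 + 7/5)*(-15)*(-24) = -38422 - (39/10)*(-15)*(-24) = -38422 - (-117)*(-24)/2 = -38422 - 1*1404 = -38422 - 1404 = -39826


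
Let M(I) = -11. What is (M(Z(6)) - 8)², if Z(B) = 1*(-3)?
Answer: 361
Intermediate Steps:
Z(B) = -3
(M(Z(6)) - 8)² = (-11 - 8)² = (-19)² = 361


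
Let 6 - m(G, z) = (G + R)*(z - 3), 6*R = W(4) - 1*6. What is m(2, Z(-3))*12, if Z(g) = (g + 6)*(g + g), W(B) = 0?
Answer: 324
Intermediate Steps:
Z(g) = 2*g*(6 + g) (Z(g) = (6 + g)*(2*g) = 2*g*(6 + g))
R = -1 (R = (0 - 1*6)/6 = (0 - 6)/6 = (1/6)*(-6) = -1)
m(G, z) = 6 - (-1 + G)*(-3 + z) (m(G, z) = 6 - (G - 1)*(z - 3) = 6 - (-1 + G)*(-3 + z))
m(2, Z(-3))*12 = (3 + 2*(-3)*(6 - 3) + 3*2 - 1*2*2*(-3)*(6 - 3))*12 = (3 + 2*(-3)*3 + 6 - 1*2*2*(-3)*3)*12 = (3 - 18 + 6 - 1*2*(-18))*12 = (3 - 18 + 6 + 36)*12 = 27*12 = 324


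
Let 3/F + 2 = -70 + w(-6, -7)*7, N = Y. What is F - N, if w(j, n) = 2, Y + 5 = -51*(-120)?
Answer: -354673/58 ≈ -6115.1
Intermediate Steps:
Y = 6115 (Y = -5 - 51*(-120) = -5 + 6120 = 6115)
N = 6115
F = -3/58 (F = 3/(-2 + (-70 + 2*7)) = 3/(-2 + (-70 + 14)) = 3/(-2 - 56) = 3/(-58) = 3*(-1/58) = -3/58 ≈ -0.051724)
F - N = -3/58 - 1*6115 = -3/58 - 6115 = -354673/58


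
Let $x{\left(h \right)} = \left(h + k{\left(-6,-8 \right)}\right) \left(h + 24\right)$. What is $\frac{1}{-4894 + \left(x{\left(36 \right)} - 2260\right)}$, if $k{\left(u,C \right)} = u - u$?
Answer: $- \frac{1}{4994} \approx -0.00020024$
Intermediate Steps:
$k{\left(u,C \right)} = 0$
$x{\left(h \right)} = h \left(24 + h\right)$ ($x{\left(h \right)} = \left(h + 0\right) \left(h + 24\right) = h \left(24 + h\right)$)
$\frac{1}{-4894 + \left(x{\left(36 \right)} - 2260\right)} = \frac{1}{-4894 + \left(36 \left(24 + 36\right) - 2260\right)} = \frac{1}{-4894 + \left(36 \cdot 60 - 2260\right)} = \frac{1}{-4894 + \left(2160 - 2260\right)} = \frac{1}{-4894 - 100} = \frac{1}{-4994} = - \frac{1}{4994}$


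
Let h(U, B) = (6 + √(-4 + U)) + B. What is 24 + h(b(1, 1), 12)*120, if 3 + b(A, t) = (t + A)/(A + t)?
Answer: 2184 + 120*I*√6 ≈ 2184.0 + 293.94*I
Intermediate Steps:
b(A, t) = -2 (b(A, t) = -3 + (t + A)/(A + t) = -3 + (A + t)/(A + t) = -3 + 1 = -2)
h(U, B) = 6 + B + √(-4 + U)
24 + h(b(1, 1), 12)*120 = 24 + (6 + 12 + √(-4 - 2))*120 = 24 + (6 + 12 + √(-6))*120 = 24 + (6 + 12 + I*√6)*120 = 24 + (18 + I*√6)*120 = 24 + (2160 + 120*I*√6) = 2184 + 120*I*√6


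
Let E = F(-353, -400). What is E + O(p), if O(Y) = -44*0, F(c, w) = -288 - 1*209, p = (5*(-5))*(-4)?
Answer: -497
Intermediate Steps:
p = 100 (p = -25*(-4) = 100)
F(c, w) = -497 (F(c, w) = -288 - 209 = -497)
O(Y) = 0
E = -497
E + O(p) = -497 + 0 = -497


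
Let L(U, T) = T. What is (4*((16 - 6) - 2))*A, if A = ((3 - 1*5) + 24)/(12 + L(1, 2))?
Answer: 352/7 ≈ 50.286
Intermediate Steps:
A = 11/7 (A = ((3 - 1*5) + 24)/(12 + 2) = ((3 - 5) + 24)/14 = (-2 + 24)*(1/14) = 22*(1/14) = 11/7 ≈ 1.5714)
(4*((16 - 6) - 2))*A = (4*((16 - 6) - 2))*(11/7) = (4*(10 - 2))*(11/7) = (4*8)*(11/7) = 32*(11/7) = 352/7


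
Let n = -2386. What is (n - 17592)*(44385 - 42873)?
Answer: -30206736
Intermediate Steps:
(n - 17592)*(44385 - 42873) = (-2386 - 17592)*(44385 - 42873) = -19978*1512 = -30206736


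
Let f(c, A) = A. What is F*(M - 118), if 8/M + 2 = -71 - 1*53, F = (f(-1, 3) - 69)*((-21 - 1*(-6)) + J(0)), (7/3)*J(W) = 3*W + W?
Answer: -818180/7 ≈ -1.1688e+5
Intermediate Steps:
J(W) = 12*W/7 (J(W) = 3*(3*W + W)/7 = 3*(4*W)/7 = 12*W/7)
F = 990 (F = (3 - 69)*((-21 - 1*(-6)) + (12/7)*0) = -66*((-21 + 6) + 0) = -66*(-15 + 0) = -66*(-15) = 990)
M = -4/63 (M = 8/(-2 + (-71 - 1*53)) = 8/(-2 + (-71 - 53)) = 8/(-2 - 124) = 8/(-126) = 8*(-1/126) = -4/63 ≈ -0.063492)
F*(M - 118) = 990*(-4/63 - 118) = 990*(-7438/63) = -818180/7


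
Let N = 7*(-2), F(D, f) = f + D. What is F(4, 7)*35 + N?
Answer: 371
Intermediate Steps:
F(D, f) = D + f
N = -14
F(4, 7)*35 + N = (4 + 7)*35 - 14 = 11*35 - 14 = 385 - 14 = 371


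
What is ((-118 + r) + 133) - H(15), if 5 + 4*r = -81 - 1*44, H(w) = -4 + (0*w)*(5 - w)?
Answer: -27/2 ≈ -13.500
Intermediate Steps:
H(w) = -4 (H(w) = -4 + 0*(5 - w) = -4 + 0 = -4)
r = -65/2 (r = -5/4 + (-81 - 1*44)/4 = -5/4 + (-81 - 44)/4 = -5/4 + (1/4)*(-125) = -5/4 - 125/4 = -65/2 ≈ -32.500)
((-118 + r) + 133) - H(15) = ((-118 - 65/2) + 133) - 1*(-4) = (-301/2 + 133) + 4 = -35/2 + 4 = -27/2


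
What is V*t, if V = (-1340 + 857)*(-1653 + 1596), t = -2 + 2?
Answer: 0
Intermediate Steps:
t = 0
V = 27531 (V = -483*(-57) = 27531)
V*t = 27531*0 = 0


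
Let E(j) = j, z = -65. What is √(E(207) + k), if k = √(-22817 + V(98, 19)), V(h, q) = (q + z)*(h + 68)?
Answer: √(207 + I*√30453) ≈ 15.455 + 5.6455*I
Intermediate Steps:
V(h, q) = (-65 + q)*(68 + h) (V(h, q) = (q - 65)*(h + 68) = (-65 + q)*(68 + h))
k = I*√30453 (k = √(-22817 + (-4420 - 65*98 + 68*19 + 98*19)) = √(-22817 + (-4420 - 6370 + 1292 + 1862)) = √(-22817 - 7636) = √(-30453) = I*√30453 ≈ 174.51*I)
√(E(207) + k) = √(207 + I*√30453)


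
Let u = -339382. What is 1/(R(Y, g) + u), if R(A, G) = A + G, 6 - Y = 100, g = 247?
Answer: -1/339229 ≈ -2.9479e-6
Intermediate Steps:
Y = -94 (Y = 6 - 1*100 = 6 - 100 = -94)
1/(R(Y, g) + u) = 1/((-94 + 247) - 339382) = 1/(153 - 339382) = 1/(-339229) = -1/339229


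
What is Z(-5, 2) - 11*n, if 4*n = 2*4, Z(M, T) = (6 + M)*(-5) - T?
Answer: -29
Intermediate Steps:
Z(M, T) = -30 - T - 5*M (Z(M, T) = (-30 - 5*M) - T = -30 - T - 5*M)
n = 2 (n = (2*4)/4 = (1/4)*8 = 2)
Z(-5, 2) - 11*n = (-30 - 1*2 - 5*(-5)) - 11*2 = (-30 - 2 + 25) - 22 = -7 - 22 = -29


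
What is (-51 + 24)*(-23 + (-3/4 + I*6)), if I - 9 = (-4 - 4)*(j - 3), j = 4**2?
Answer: 64125/4 ≈ 16031.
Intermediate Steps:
j = 16
I = -95 (I = 9 + (-4 - 4)*(16 - 3) = 9 - 8*13 = 9 - 104 = -95)
(-51 + 24)*(-23 + (-3/4 + I*6)) = (-51 + 24)*(-23 + (-3/4 - 95*6)) = -27*(-23 + (-3*1/4 - 570)) = -27*(-23 + (-3/4 - 570)) = -27*(-23 - 2283/4) = -27*(-2375/4) = 64125/4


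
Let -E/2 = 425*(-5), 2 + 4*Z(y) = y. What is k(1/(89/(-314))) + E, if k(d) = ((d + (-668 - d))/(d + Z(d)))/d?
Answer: 288942636/68609 ≈ 4211.4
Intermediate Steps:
Z(y) = -½ + y/4
E = 4250 (E = -850*(-5) = -2*(-2125) = 4250)
k(d) = -668/(d*(-½ + 5*d/4)) (k(d) = ((d + (-668 - d))/(d + (-½ + d/4)))/d = (-668/(-½ + 5*d/4))/d = -668/(d*(-½ + 5*d/4)))
k(1/(89/(-314))) + E = -2672/((1/(89/(-314)))*(-2 + 5/((89/(-314))))) + 4250 = -2672/((1/(89*(-1/314)))*(-2 + 5/((89*(-1/314))))) + 4250 = -2672/((1/(-89/314))*(-2 + 5/(-89/314))) + 4250 = -2672/((-314/89)*(-2 + 5*(-314/89))) + 4250 = -2672*(-89/314)/(-2 - 1570/89) + 4250 = -2672*(-89/314)/(-1748/89) + 4250 = -2672*(-89/314)*(-89/1748) + 4250 = -2645614/68609 + 4250 = 288942636/68609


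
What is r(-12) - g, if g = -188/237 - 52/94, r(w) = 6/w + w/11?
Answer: -59909/245058 ≈ -0.24447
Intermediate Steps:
r(w) = 6/w + w/11 (r(w) = 6/w + w*(1/11) = 6/w + w/11)
g = -14998/11139 (g = -188*1/237 - 52*1/94 = -188/237 - 26/47 = -14998/11139 ≈ -1.3464)
r(-12) - g = (6/(-12) + (1/11)*(-12)) - 1*(-14998/11139) = (6*(-1/12) - 12/11) + 14998/11139 = (-1/2 - 12/11) + 14998/11139 = -35/22 + 14998/11139 = -59909/245058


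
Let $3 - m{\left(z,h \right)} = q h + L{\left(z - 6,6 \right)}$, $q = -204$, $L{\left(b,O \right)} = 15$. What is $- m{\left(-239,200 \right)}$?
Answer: $-40788$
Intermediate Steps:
$m{\left(z,h \right)} = -12 + 204 h$ ($m{\left(z,h \right)} = 3 - \left(- 204 h + 15\right) = 3 - \left(15 - 204 h\right) = 3 + \left(-15 + 204 h\right) = -12 + 204 h$)
$- m{\left(-239,200 \right)} = - (-12 + 204 \cdot 200) = - (-12 + 40800) = \left(-1\right) 40788 = -40788$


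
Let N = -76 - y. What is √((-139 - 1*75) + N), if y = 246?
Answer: 2*I*√134 ≈ 23.152*I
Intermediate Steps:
N = -322 (N = -76 - 1*246 = -76 - 246 = -322)
√((-139 - 1*75) + N) = √((-139 - 1*75) - 322) = √((-139 - 75) - 322) = √(-214 - 322) = √(-536) = 2*I*√134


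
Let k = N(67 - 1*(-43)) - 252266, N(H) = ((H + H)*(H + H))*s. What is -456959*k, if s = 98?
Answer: -2052172709706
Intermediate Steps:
N(H) = 392*H² (N(H) = ((H + H)*(H + H))*98 = ((2*H)*(2*H))*98 = (4*H²)*98 = 392*H²)
k = 4490934 (k = 392*(67 - 1*(-43))² - 252266 = 392*(67 + 43)² - 252266 = 392*110² - 252266 = 392*12100 - 252266 = 4743200 - 252266 = 4490934)
-456959*k = -456959/(1/4490934) = -456959/1/4490934 = -456959*4490934 = -2052172709706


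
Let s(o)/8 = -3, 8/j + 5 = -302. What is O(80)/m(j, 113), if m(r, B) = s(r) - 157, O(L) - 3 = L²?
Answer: -6403/181 ≈ -35.376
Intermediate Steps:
j = -8/307 (j = 8/(-5 - 302) = 8/(-307) = 8*(-1/307) = -8/307 ≈ -0.026059)
s(o) = -24 (s(o) = 8*(-3) = -24)
O(L) = 3 + L²
m(r, B) = -181 (m(r, B) = -24 - 157 = -181)
O(80)/m(j, 113) = (3 + 80²)/(-181) = (3 + 6400)*(-1/181) = 6403*(-1/181) = -6403/181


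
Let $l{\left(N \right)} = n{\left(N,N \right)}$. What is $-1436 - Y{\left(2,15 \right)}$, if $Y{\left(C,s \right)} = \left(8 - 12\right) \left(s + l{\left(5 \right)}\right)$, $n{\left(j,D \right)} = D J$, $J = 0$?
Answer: $-1376$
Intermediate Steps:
$n{\left(j,D \right)} = 0$ ($n{\left(j,D \right)} = D 0 = 0$)
$l{\left(N \right)} = 0$
$Y{\left(C,s \right)} = - 4 s$ ($Y{\left(C,s \right)} = \left(8 - 12\right) \left(s + 0\right) = - 4 s$)
$-1436 - Y{\left(2,15 \right)} = -1436 - \left(-4\right) 15 = -1436 - -60 = -1436 + 60 = -1376$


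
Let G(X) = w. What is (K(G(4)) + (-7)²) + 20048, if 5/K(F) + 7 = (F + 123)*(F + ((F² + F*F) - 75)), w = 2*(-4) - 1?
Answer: 35712370/1777 ≈ 20097.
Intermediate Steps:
w = -9 (w = -8 - 1 = -9)
G(X) = -9
K(F) = 5/(-7 + (123 + F)*(-75 + F + 2*F²)) (K(F) = 5/(-7 + (F + 123)*(F + ((F² + F*F) - 75))) = 5/(-7 + (123 + F)*(F + ((F² + F²) - 75))) = 5/(-7 + (123 + F)*(F + (2*F² - 75))) = 5/(-7 + (123 + F)*(F + (-75 + 2*F²))) = 5/(-7 + (123 + F)*(-75 + F + 2*F²)))
(K(G(4)) + (-7)²) + 20048 = (5/(-9232 + 2*(-9)³ + 48*(-9) + 247*(-9)²) + (-7)²) + 20048 = (5/(-9232 + 2*(-729) - 432 + 247*81) + 49) + 20048 = (5/(-9232 - 1458 - 432 + 20007) + 49) + 20048 = (5/8885 + 49) + 20048 = (5*(1/8885) + 49) + 20048 = (1/1777 + 49) + 20048 = 87074/1777 + 20048 = 35712370/1777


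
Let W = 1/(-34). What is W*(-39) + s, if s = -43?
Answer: -1423/34 ≈ -41.853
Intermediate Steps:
W = -1/34 ≈ -0.029412
W*(-39) + s = -1/34*(-39) - 43 = 39/34 - 43 = -1423/34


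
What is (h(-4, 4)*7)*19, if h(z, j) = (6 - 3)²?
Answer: 1197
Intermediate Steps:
h(z, j) = 9 (h(z, j) = 3² = 9)
(h(-4, 4)*7)*19 = (9*7)*19 = 63*19 = 1197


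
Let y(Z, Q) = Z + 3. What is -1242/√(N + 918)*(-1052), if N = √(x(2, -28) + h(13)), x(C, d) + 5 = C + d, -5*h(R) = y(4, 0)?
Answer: 435528*√5/√(510 + I*√10) ≈ 43123.0 - 133.69*I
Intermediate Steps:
y(Z, Q) = 3 + Z
h(R) = -7/5 (h(R) = -(3 + 4)/5 = -⅕*7 = -7/5)
x(C, d) = -5 + C + d (x(C, d) = -5 + (C + d) = -5 + C + d)
N = 9*I*√10/5 (N = √((-5 + 2 - 28) - 7/5) = √(-31 - 7/5) = √(-162/5) = 9*I*√10/5 ≈ 5.6921*I)
-1242/√(N + 918)*(-1052) = -1242/√(9*I*√10/5 + 918)*(-1052) = -1242/√(918 + 9*I*√10/5)*(-1052) = 1306584/√(918 + 9*I*√10/5)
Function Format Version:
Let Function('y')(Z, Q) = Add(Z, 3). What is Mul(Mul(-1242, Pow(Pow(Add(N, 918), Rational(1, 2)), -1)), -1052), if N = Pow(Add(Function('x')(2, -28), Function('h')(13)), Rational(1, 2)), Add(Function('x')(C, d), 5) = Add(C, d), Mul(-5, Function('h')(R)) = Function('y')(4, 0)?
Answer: Mul(435528, Pow(5, Rational(1, 2)), Pow(Add(510, Mul(I, Pow(10, Rational(1, 2)))), Rational(-1, 2))) ≈ Add(43123., Mul(-133.69, I))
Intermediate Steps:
Function('y')(Z, Q) = Add(3, Z)
Function('h')(R) = Rational(-7, 5) (Function('h')(R) = Mul(Rational(-1, 5), Add(3, 4)) = Mul(Rational(-1, 5), 7) = Rational(-7, 5))
Function('x')(C, d) = Add(-5, C, d) (Function('x')(C, d) = Add(-5, Add(C, d)) = Add(-5, C, d))
N = Mul(Rational(9, 5), I, Pow(10, Rational(1, 2))) (N = Pow(Add(Add(-5, 2, -28), Rational(-7, 5)), Rational(1, 2)) = Pow(Add(-31, Rational(-7, 5)), Rational(1, 2)) = Pow(Rational(-162, 5), Rational(1, 2)) = Mul(Rational(9, 5), I, Pow(10, Rational(1, 2))) ≈ Mul(5.6921, I))
Mul(Mul(-1242, Pow(Pow(Add(N, 918), Rational(1, 2)), -1)), -1052) = Mul(Mul(-1242, Pow(Pow(Add(Mul(Rational(9, 5), I, Pow(10, Rational(1, 2))), 918), Rational(1, 2)), -1)), -1052) = Mul(Mul(-1242, Pow(Pow(Add(918, Mul(Rational(9, 5), I, Pow(10, Rational(1, 2)))), Rational(1, 2)), -1)), -1052) = Mul(Mul(-1242, Pow(Add(918, Mul(Rational(9, 5), I, Pow(10, Rational(1, 2)))), Rational(-1, 2))), -1052) = Mul(1306584, Pow(Add(918, Mul(Rational(9, 5), I, Pow(10, Rational(1, 2)))), Rational(-1, 2)))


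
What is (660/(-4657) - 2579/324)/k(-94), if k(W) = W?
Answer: 12224243/141833592 ≈ 0.086187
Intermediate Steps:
(660/(-4657) - 2579/324)/k(-94) = (660/(-4657) - 2579/324)/(-94) = (660*(-1/4657) - 2579*1/324)*(-1/94) = (-660/4657 - 2579/324)*(-1/94) = -12224243/1508868*(-1/94) = 12224243/141833592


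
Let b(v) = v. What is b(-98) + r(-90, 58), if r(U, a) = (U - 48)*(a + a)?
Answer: -16106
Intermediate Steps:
r(U, a) = 2*a*(-48 + U) (r(U, a) = (-48 + U)*(2*a) = 2*a*(-48 + U))
b(-98) + r(-90, 58) = -98 + 2*58*(-48 - 90) = -98 + 2*58*(-138) = -98 - 16008 = -16106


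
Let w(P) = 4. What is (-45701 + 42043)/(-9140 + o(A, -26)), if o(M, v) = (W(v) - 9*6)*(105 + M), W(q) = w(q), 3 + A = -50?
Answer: 1829/5870 ≈ 0.31158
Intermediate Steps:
A = -53 (A = -3 - 50 = -53)
W(q) = 4
o(M, v) = -5250 - 50*M (o(M, v) = (4 - 9*6)*(105 + M) = (4 - 54)*(105 + M) = -50*(105 + M) = -5250 - 50*M)
(-45701 + 42043)/(-9140 + o(A, -26)) = (-45701 + 42043)/(-9140 + (-5250 - 50*(-53))) = -3658/(-9140 + (-5250 + 2650)) = -3658/(-9140 - 2600) = -3658/(-11740) = -3658*(-1/11740) = 1829/5870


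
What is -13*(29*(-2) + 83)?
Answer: -325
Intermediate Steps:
-13*(29*(-2) + 83) = -13*(-58 + 83) = -13*25 = -325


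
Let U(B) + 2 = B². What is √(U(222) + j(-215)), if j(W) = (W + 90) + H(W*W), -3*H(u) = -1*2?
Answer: √442419/3 ≈ 221.72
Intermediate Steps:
H(u) = ⅔ (H(u) = -(-1)*2/3 = -⅓*(-2) = ⅔)
U(B) = -2 + B²
j(W) = 272/3 + W (j(W) = (W + 90) + ⅔ = (90 + W) + ⅔ = 272/3 + W)
√(U(222) + j(-215)) = √((-2 + 222²) + (272/3 - 215)) = √((-2 + 49284) - 373/3) = √(49282 - 373/3) = √(147473/3) = √442419/3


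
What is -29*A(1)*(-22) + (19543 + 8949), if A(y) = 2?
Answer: 29768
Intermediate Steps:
-29*A(1)*(-22) + (19543 + 8949) = -29*2*(-22) + (19543 + 8949) = -58*(-22) + 28492 = 1276 + 28492 = 29768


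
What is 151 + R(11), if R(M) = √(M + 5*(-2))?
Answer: 152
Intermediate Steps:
R(M) = √(-10 + M) (R(M) = √(M - 10) = √(-10 + M))
151 + R(11) = 151 + √(-10 + 11) = 151 + √1 = 151 + 1 = 152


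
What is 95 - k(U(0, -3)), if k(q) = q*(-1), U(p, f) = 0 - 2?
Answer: 93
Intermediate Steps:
U(p, f) = -2
k(q) = -q
95 - k(U(0, -3)) = 95 - (-1)*(-2) = 95 - 1*2 = 95 - 2 = 93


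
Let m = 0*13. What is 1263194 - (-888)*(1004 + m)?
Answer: 2154746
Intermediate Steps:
m = 0
1263194 - (-888)*(1004 + m) = 1263194 - (-888)*(1004 + 0) = 1263194 - (-888)*1004 = 1263194 - 1*(-891552) = 1263194 + 891552 = 2154746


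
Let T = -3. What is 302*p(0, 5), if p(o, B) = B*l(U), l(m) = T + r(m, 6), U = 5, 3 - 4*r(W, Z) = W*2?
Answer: -14345/2 ≈ -7172.5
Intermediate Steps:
r(W, Z) = 3/4 - W/2 (r(W, Z) = 3/4 - W*2/4 = 3/4 - W/2)
l(m) = -9/4 - m/2 (l(m) = -3 + (3/4 - m/2) = -9/4 - m/2)
p(o, B) = -19*B/4 (p(o, B) = B*(-9/4 - 1/2*5) = B*(-9/4 - 5/2) = B*(-19/4) = -19*B/4)
302*p(0, 5) = 302*(-19/4*5) = 302*(-95/4) = -14345/2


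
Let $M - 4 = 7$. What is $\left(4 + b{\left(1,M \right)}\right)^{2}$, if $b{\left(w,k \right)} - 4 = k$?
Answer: $361$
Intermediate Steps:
$M = 11$ ($M = 4 + 7 = 11$)
$b{\left(w,k \right)} = 4 + k$
$\left(4 + b{\left(1,M \right)}\right)^{2} = \left(4 + \left(4 + 11\right)\right)^{2} = \left(4 + 15\right)^{2} = 19^{2} = 361$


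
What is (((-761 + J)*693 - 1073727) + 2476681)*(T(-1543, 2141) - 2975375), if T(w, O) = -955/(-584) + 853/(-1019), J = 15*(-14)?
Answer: -1292652601082696357/595096 ≈ -2.1722e+12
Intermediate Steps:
J = -210
T(w, O) = 474993/595096 (T(w, O) = -955*(-1/584) + 853*(-1/1019) = 955/584 - 853/1019 = 474993/595096)
(((-761 + J)*693 - 1073727) + 2476681)*(T(-1543, 2141) - 2975375) = (((-761 - 210)*693 - 1073727) + 2476681)*(474993/595096 - 2975375) = ((-971*693 - 1073727) + 2476681)*(-1770633286007/595096) = ((-672903 - 1073727) + 2476681)*(-1770633286007/595096) = (-1746630 + 2476681)*(-1770633286007/595096) = 730051*(-1770633286007/595096) = -1292652601082696357/595096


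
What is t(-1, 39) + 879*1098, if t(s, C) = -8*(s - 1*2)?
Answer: 965166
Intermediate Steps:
t(s, C) = 16 - 8*s (t(s, C) = -8*(s - 2) = -8*(-2 + s) = 16 - 8*s)
t(-1, 39) + 879*1098 = (16 - 8*(-1)) + 879*1098 = (16 + 8) + 965142 = 24 + 965142 = 965166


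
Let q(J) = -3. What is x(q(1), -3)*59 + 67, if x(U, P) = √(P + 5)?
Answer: 67 + 59*√2 ≈ 150.44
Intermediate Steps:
x(U, P) = √(5 + P)
x(q(1), -3)*59 + 67 = √(5 - 3)*59 + 67 = √2*59 + 67 = 59*√2 + 67 = 67 + 59*√2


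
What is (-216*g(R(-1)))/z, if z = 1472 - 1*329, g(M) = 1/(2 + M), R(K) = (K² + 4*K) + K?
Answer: 12/127 ≈ 0.094488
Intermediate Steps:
R(K) = K² + 5*K
z = 1143 (z = 1472 - 329 = 1143)
(-216*g(R(-1)))/z = -216/(2 - (5 - 1))/1143 = -216/(2 - 1*4)*(1/1143) = -216/(2 - 4)*(1/1143) = -216/(-2)*(1/1143) = -216*(-½)*(1/1143) = 108*(1/1143) = 12/127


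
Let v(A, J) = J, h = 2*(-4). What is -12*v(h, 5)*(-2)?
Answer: 120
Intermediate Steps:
h = -8
-12*v(h, 5)*(-2) = -12*5*(-2) = -60*(-2) = 120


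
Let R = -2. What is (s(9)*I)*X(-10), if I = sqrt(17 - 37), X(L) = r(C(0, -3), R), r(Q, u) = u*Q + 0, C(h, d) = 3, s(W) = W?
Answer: -108*I*sqrt(5) ≈ -241.5*I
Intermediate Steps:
r(Q, u) = Q*u (r(Q, u) = Q*u + 0 = Q*u)
X(L) = -6 (X(L) = 3*(-2) = -6)
I = 2*I*sqrt(5) (I = sqrt(-20) = 2*I*sqrt(5) ≈ 4.4721*I)
(s(9)*I)*X(-10) = (9*(2*I*sqrt(5)))*(-6) = (18*I*sqrt(5))*(-6) = -108*I*sqrt(5)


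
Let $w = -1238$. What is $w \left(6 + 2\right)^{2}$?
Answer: $-79232$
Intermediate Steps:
$w \left(6 + 2\right)^{2} = - 1238 \left(6 + 2\right)^{2} = - 1238 \cdot 8^{2} = \left(-1238\right) 64 = -79232$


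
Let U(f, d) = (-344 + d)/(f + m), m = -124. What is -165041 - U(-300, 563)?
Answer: -69977165/424 ≈ -1.6504e+5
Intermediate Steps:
U(f, d) = (-344 + d)/(-124 + f) (U(f, d) = (-344 + d)/(f - 124) = (-344 + d)/(-124 + f))
-165041 - U(-300, 563) = -165041 - (-344 + 563)/(-124 - 300) = -165041 - 219/(-424) = -165041 - (-1)*219/424 = -165041 - 1*(-219/424) = -165041 + 219/424 = -69977165/424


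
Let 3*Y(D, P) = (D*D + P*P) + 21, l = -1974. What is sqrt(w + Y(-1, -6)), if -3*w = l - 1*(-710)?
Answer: sqrt(3966)/3 ≈ 20.992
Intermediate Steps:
Y(D, P) = 7 + D**2/3 + P**2/3 (Y(D, P) = ((D*D + P*P) + 21)/3 = ((D**2 + P**2) + 21)/3 = (21 + D**2 + P**2)/3 = 7 + D**2/3 + P**2/3)
w = 1264/3 (w = -(-1974 - 1*(-710))/3 = -(-1974 + 710)/3 = -1/3*(-1264) = 1264/3 ≈ 421.33)
sqrt(w + Y(-1, -6)) = sqrt(1264/3 + (7 + (1/3)*(-1)**2 + (1/3)*(-6)**2)) = sqrt(1264/3 + (7 + (1/3)*1 + (1/3)*36)) = sqrt(1264/3 + (7 + 1/3 + 12)) = sqrt(1264/3 + 58/3) = sqrt(1322/3) = sqrt(3966)/3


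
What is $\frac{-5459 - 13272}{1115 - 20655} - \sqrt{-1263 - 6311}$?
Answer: $\frac{18731}{19540} - i \sqrt{7574} \approx 0.9586 - 87.029 i$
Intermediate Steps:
$\frac{-5459 - 13272}{1115 - 20655} - \sqrt{-1263 - 6311} = - \frac{18731}{-19540} - \sqrt{-7574} = \left(-18731\right) \left(- \frac{1}{19540}\right) - i \sqrt{7574} = \frac{18731}{19540} - i \sqrt{7574}$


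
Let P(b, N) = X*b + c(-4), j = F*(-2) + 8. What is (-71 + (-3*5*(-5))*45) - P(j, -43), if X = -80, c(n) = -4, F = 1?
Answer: 3788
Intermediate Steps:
j = 6 (j = 1*(-2) + 8 = -2 + 8 = 6)
P(b, N) = -4 - 80*b (P(b, N) = -80*b - 4 = -4 - 80*b)
(-71 + (-3*5*(-5))*45) - P(j, -43) = (-71 + (-3*5*(-5))*45) - (-4 - 80*6) = (-71 - 15*(-5)*45) - (-4 - 480) = (-71 + 75*45) - 1*(-484) = (-71 + 3375) + 484 = 3304 + 484 = 3788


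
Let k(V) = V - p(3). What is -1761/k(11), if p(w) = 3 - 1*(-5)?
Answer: -587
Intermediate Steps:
p(w) = 8 (p(w) = 3 + 5 = 8)
k(V) = -8 + V (k(V) = V - 1*8 = V - 8 = -8 + V)
-1761/k(11) = -1761/(-8 + 11) = -1761/3 = -1761*⅓ = -587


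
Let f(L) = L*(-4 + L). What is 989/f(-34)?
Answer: 989/1292 ≈ 0.76548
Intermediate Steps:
989/f(-34) = 989/((-34*(-4 - 34))) = 989/((-34*(-38))) = 989/1292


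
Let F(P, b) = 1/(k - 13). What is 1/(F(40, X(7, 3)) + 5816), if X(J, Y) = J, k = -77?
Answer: 90/523439 ≈ 0.00017194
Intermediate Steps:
F(P, b) = -1/90 (F(P, b) = 1/(-77 - 13) = 1/(-90) = -1/90)
1/(F(40, X(7, 3)) + 5816) = 1/(-1/90 + 5816) = 1/(523439/90) = 90/523439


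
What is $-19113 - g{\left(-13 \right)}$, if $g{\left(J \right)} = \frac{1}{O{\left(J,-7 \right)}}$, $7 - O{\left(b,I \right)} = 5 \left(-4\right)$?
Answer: $- \frac{516052}{27} \approx -19113.0$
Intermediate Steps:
$O{\left(b,I \right)} = 27$ ($O{\left(b,I \right)} = 7 - 5 \left(-4\right) = 7 - -20 = 7 + 20 = 27$)
$g{\left(J \right)} = \frac{1}{27}$
$-19113 - g{\left(-13 \right)} = -19113 - \frac{1}{27} = - \frac{516052}{27}$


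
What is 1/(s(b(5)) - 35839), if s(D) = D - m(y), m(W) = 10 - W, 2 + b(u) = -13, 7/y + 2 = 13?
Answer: -11/394497 ≈ -2.7884e-5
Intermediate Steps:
y = 7/11 (y = 7/(-2 + 13) = 7/11 ≈ 0.63636)
b(u) = -15 (b(u) = -2 - 13 = -15)
s(D) = -103/11 + D (s(D) = D - (10 - 1*7/11) = D - (10 - 7/11) = D - 1*103/11 = D - 103/11 = -103/11 + D)
1/(s(b(5)) - 35839) = 1/((-103/11 - 15) - 35839) = 1/(-268/11 - 35839) = 1/(-394497/11) = -11/394497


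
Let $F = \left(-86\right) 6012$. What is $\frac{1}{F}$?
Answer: $- \frac{1}{517032} \approx -1.9341 \cdot 10^{-6}$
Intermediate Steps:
$F = -517032$
$\frac{1}{F} = \frac{1}{-517032} = - \frac{1}{517032}$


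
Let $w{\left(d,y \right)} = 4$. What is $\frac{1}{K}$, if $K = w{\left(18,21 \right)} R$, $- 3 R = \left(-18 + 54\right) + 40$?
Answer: $- \frac{3}{304} \approx -0.0098684$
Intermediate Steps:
$R = - \frac{76}{3}$ ($R = - \frac{\left(-18 + 54\right) + 40}{3} = - \frac{36 + 40}{3} = \left(- \frac{1}{3}\right) 76 = - \frac{76}{3} \approx -25.333$)
$K = - \frac{304}{3}$ ($K = 4 \left(- \frac{76}{3}\right) = - \frac{304}{3} \approx -101.33$)
$\frac{1}{K} = \frac{1}{- \frac{304}{3}} = - \frac{3}{304}$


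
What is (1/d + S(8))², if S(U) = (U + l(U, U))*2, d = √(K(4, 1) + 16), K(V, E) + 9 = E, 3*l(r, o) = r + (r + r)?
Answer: (128 + √2)²/16 ≈ 1046.8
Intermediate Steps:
l(r, o) = r (l(r, o) = (r + (r + r))/3 = (r + 2*r)/3 = (3*r)/3 = r)
K(V, E) = -9 + E
d = 2*√2 (d = √((-9 + 1) + 16) = √(-8 + 16) = √8 = 2*√2 ≈ 2.8284)
S(U) = 4*U (S(U) = (U + U)*2 = (2*U)*2 = 4*U)
(1/d + S(8))² = (1/(2*√2) + 4*8)² = (√2/4 + 32)² = (32 + √2/4)²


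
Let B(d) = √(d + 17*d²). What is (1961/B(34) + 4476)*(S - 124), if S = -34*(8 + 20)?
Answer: -4816176 - 1055018*√19686/9843 ≈ -4.8312e+6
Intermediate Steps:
S = -952 (S = -34*28 = -952)
(1961/B(34) + 4476)*(S - 124) = (1961/(√(34*(1 + 17*34))) + 4476)*(-952 - 124) = (1961/(√(34*(1 + 578))) + 4476)*(-1076) = (1961/(√(34*579)) + 4476)*(-1076) = (1961/(√19686) + 4476)*(-1076) = (1961*(√19686/19686) + 4476)*(-1076) = (1961*√19686/19686 + 4476)*(-1076) = (4476 + 1961*√19686/19686)*(-1076) = -4816176 - 1055018*√19686/9843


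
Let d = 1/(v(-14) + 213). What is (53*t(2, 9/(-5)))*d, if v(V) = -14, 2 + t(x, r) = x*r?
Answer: -1484/995 ≈ -1.4915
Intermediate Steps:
t(x, r) = -2 + r*x (t(x, r) = -2 + x*r = -2 + r*x)
d = 1/199 (d = 1/(-14 + 213) = 1/199 ≈ 0.0050251)
(53*t(2, 9/(-5)))*d = (53*(-2 + (9/(-5))*2))*(1/199) = (53*(-2 + (9*(-⅕))*2))*(1/199) = (53*(-2 - 9/5*2))*(1/199) = (53*(-2 - 18/5))*(1/199) = (53*(-28/5))*(1/199) = -1484/5*1/199 = -1484/995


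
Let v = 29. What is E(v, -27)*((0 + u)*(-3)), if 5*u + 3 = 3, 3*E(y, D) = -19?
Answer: 0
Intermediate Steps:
E(y, D) = -19/3 (E(y, D) = (1/3)*(-19) = -19/3)
u = 0 (u = -3/5 + (1/5)*3 = -3/5 + 3/5 = 0)
E(v, -27)*((0 + u)*(-3)) = -19*(0 + 0)*(-3)/3 = -0*(-3) = -19/3*0 = 0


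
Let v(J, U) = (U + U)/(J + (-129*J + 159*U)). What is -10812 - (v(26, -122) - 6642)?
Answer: -47383832/11363 ≈ -4170.0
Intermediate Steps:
v(J, U) = 2*U/(-128*J + 159*U) (v(J, U) = (2*U)/(-128*J + 159*U) = 2*U/(-128*J + 159*U))
-10812 - (v(26, -122) - 6642) = -10812 - (-2*(-122)/(-159*(-122) + 128*26) - 6642) = -10812 - (-2*(-122)/(19398 + 3328) - 6642) = -10812 - (-2*(-122)/22726 - 6642) = -10812 - (-2*(-122)*1/22726 - 6642) = -10812 - (122/11363 - 6642) = -10812 - 1*(-75472924/11363) = -10812 + 75472924/11363 = -47383832/11363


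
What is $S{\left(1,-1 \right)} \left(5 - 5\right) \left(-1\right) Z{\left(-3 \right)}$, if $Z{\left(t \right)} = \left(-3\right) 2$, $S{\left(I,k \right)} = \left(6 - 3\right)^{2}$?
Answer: $0$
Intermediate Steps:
$S{\left(I,k \right)} = 9$ ($S{\left(I,k \right)} = 3^{2} = 9$)
$Z{\left(t \right)} = -6$
$S{\left(1,-1 \right)} \left(5 - 5\right) \left(-1\right) Z{\left(-3 \right)} = 9 \left(5 - 5\right) \left(-1\right) \left(-6\right) = 9 \cdot 0 \left(-1\right) \left(-6\right) = 9 \cdot 0 \left(-6\right) = 0 \left(-6\right) = 0$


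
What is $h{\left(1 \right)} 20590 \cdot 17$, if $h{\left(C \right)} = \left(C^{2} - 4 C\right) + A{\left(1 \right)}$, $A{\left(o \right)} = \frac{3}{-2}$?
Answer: $-1575135$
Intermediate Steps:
$A{\left(o \right)} = - \frac{3}{2}$ ($A{\left(o \right)} = 3 \left(- \frac{1}{2}\right) = - \frac{3}{2}$)
$h{\left(C \right)} = - \frac{3}{2} + C^{2} - 4 C$ ($h{\left(C \right)} = \left(C^{2} - 4 C\right) - \frac{3}{2} = - \frac{3}{2} + C^{2} - 4 C$)
$h{\left(1 \right)} 20590 \cdot 17 = \left(- \frac{3}{2} + 1^{2} - 4\right) 20590 \cdot 17 = \left(- \frac{3}{2} + 1 - 4\right) 20590 \cdot 17 = \left(- \frac{9}{2}\right) 20590 \cdot 17 = \left(-92655\right) 17 = -1575135$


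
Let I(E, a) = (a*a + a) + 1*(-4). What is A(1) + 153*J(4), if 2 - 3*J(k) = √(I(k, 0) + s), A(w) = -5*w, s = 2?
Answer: 97 - 51*I*√2 ≈ 97.0 - 72.125*I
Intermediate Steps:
I(E, a) = -4 + a + a² (I(E, a) = (a² + a) - 4 = (a + a²) - 4 = -4 + a + a²)
J(k) = ⅔ - I*√2/3 (J(k) = ⅔ - √((-4 + 0 + 0²) + 2)/3 = ⅔ - √((-4 + 0 + 0) + 2)/3 = ⅔ - √(-4 + 2)/3 = ⅔ - I*√2/3)
A(1) + 153*J(4) = -5*1 + 153*(⅔ - I*√2/3) = -5 + (102 - 51*I*√2) = 97 - 51*I*√2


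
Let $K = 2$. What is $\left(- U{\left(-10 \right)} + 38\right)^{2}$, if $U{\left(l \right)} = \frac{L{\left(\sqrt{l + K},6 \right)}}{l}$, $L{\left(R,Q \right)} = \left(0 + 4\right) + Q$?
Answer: $1521$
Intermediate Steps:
$L{\left(R,Q \right)} = 4 + Q$
$U{\left(l \right)} = \frac{10}{l}$ ($U{\left(l \right)} = \frac{4 + 6}{l} = \frac{10}{l}$)
$\left(- U{\left(-10 \right)} + 38\right)^{2} = \left(- \frac{10}{-10} + 38\right)^{2} = \left(- \frac{10 \left(-1\right)}{10} + 38\right)^{2} = \left(\left(-1\right) \left(-1\right) + 38\right)^{2} = \left(1 + 38\right)^{2} = 39^{2} = 1521$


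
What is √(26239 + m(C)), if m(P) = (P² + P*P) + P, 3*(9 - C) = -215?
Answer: √354005/3 ≈ 198.33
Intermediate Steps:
C = 242/3 (C = 9 - ⅓*(-215) = 9 + 215/3 = 242/3 ≈ 80.667)
m(P) = P + 2*P² (m(P) = (P² + P²) + P = 2*P² + P = P + 2*P²)
√(26239 + m(C)) = √(26239 + 242*(1 + 2*(242/3))/3) = √(26239 + 242*(1 + 484/3)/3) = √(26239 + (242/3)*(487/3)) = √(26239 + 117854/9) = √(354005/9) = √354005/3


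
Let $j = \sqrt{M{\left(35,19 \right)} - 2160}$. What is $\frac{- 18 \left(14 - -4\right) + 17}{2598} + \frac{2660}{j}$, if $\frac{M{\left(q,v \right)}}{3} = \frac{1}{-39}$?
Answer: $- \frac{307}{2598} - \frac{2660 i \sqrt{365053}}{28081} \approx -0.11817 - 57.233 i$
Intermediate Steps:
$M{\left(q,v \right)} = - \frac{1}{13}$ ($M{\left(q,v \right)} = \frac{3}{-39} = 3 \left(- \frac{1}{39}\right) = - \frac{1}{13}$)
$j = \frac{i \sqrt{365053}}{13}$ ($j = \sqrt{- \frac{1}{13} - 2160} = \sqrt{- \frac{28081}{13}} = \frac{i \sqrt{365053}}{13} \approx 46.477 i$)
$\frac{- 18 \left(14 - -4\right) + 17}{2598} + \frac{2660}{j} = \frac{- 18 \left(14 - -4\right) + 17}{2598} + \frac{2660}{\frac{1}{13} i \sqrt{365053}} = \left(- 18 \left(14 + 4\right) + 17\right) \frac{1}{2598} + 2660 \left(- \frac{i \sqrt{365053}}{28081}\right) = \left(\left(-18\right) 18 + 17\right) \frac{1}{2598} - \frac{2660 i \sqrt{365053}}{28081} = \left(-324 + 17\right) \frac{1}{2598} - \frac{2660 i \sqrt{365053}}{28081} = \left(-307\right) \frac{1}{2598} - \frac{2660 i \sqrt{365053}}{28081} = - \frac{307}{2598} - \frac{2660 i \sqrt{365053}}{28081}$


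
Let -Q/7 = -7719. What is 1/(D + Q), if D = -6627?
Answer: 1/47406 ≈ 2.1094e-5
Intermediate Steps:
Q = 54033 (Q = -7*(-7719) = 54033)
1/(D + Q) = 1/(-6627 + 54033) = 1/47406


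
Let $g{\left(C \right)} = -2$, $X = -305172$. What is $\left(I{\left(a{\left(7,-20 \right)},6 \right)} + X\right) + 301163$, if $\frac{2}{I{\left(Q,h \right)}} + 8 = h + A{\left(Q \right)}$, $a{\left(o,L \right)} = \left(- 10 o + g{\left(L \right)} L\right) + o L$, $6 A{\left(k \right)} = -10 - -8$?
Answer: $- \frac{28069}{7} \approx -4009.9$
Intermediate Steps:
$A{\left(k \right)} = - \frac{1}{3}$ ($A{\left(k \right)} = \frac{-10 - -8}{6} = \frac{-10 + 8}{6} = \frac{1}{6} \left(-2\right) = - \frac{1}{3}$)
$a{\left(o,L \right)} = - 10 o - 2 L + L o$ ($a{\left(o,L \right)} = \left(- 10 o - 2 L\right) + o L = \left(- 10 o - 2 L\right) + L o = - 10 o - 2 L + L o$)
$I{\left(Q,h \right)} = \frac{2}{- \frac{25}{3} + h}$ ($I{\left(Q,h \right)} = \frac{2}{-8 + \left(h - \frac{1}{3}\right)} = \frac{2}{-8 + \left(- \frac{1}{3} + h\right)} = \frac{2}{- \frac{25}{3} + h}$)
$\left(I{\left(a{\left(7,-20 \right)},6 \right)} + X\right) + 301163 = \left(\frac{6}{-25 + 3 \cdot 6} - 305172\right) + 301163 = \left(\frac{6}{-25 + 18} - 305172\right) + 301163 = \left(\frac{6}{-7} - 305172\right) + 301163 = \left(6 \left(- \frac{1}{7}\right) - 305172\right) + 301163 = \left(- \frac{6}{7} - 305172\right) + 301163 = - \frac{2136210}{7} + 301163 = - \frac{28069}{7}$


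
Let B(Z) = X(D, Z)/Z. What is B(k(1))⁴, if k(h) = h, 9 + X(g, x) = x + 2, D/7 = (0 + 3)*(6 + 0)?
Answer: 1296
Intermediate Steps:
D = 126 (D = 7*((0 + 3)*(6 + 0)) = 7*(3*6) = 7*18 = 126)
X(g, x) = -7 + x (X(g, x) = -9 + (x + 2) = -9 + (2 + x) = -7 + x)
B(Z) = (-7 + Z)/Z
B(k(1))⁴ = ((-7 + 1)/1)⁴ = (1*(-6))⁴ = (-6)⁴ = 1296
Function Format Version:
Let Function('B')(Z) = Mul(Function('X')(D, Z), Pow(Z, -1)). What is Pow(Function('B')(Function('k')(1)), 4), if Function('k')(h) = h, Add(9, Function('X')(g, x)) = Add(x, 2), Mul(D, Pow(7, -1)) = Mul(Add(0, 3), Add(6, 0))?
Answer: 1296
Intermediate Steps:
D = 126 (D = Mul(7, Mul(Add(0, 3), Add(6, 0))) = Mul(7, Mul(3, 6)) = Mul(7, 18) = 126)
Function('X')(g, x) = Add(-7, x) (Function('X')(g, x) = Add(-9, Add(x, 2)) = Add(-9, Add(2, x)) = Add(-7, x))
Function('B')(Z) = Mul(Pow(Z, -1), Add(-7, Z)) (Function('B')(Z) = Mul(Add(-7, Z), Pow(Z, -1)) = Mul(Pow(Z, -1), Add(-7, Z)))
Pow(Function('B')(Function('k')(1)), 4) = Pow(Mul(Pow(1, -1), Add(-7, 1)), 4) = Pow(Mul(1, -6), 4) = Pow(-6, 4) = 1296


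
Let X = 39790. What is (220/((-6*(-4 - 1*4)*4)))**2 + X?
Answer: 91679185/2304 ≈ 39791.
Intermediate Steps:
(220/((-6*(-4 - 1*4)*4)))**2 + X = (220/((-6*(-4 - 1*4)*4)))**2 + 39790 = (220/((-6*(-4 - 4)*4)))**2 + 39790 = (220/((-6*(-8)*4)))**2 + 39790 = (220/((48*4)))**2 + 39790 = (220/192)**2 + 39790 = (220*(1/192))**2 + 39790 = (55/48)**2 + 39790 = 3025/2304 + 39790 = 91679185/2304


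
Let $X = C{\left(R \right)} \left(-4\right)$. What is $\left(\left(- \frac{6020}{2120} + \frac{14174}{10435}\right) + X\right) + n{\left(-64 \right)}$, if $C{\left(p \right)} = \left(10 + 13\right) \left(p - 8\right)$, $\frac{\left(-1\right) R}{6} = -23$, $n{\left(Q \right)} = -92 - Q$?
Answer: $- \frac{13261685171}{1106110} \approx -11989.0$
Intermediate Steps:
$R = 138$ ($R = \left(-6\right) \left(-23\right) = 138$)
$C{\left(p \right)} = -184 + 23 p$ ($C{\left(p \right)} = 23 \left(-8 + p\right) = -184 + 23 p$)
$X = -11960$ ($X = \left(-184 + 23 \cdot 138\right) \left(-4\right) = \left(-184 + 3174\right) \left(-4\right) = 2990 \left(-4\right) = -11960$)
$\left(\left(- \frac{6020}{2120} + \frac{14174}{10435}\right) + X\right) + n{\left(-64 \right)} = \left(\left(- \frac{6020}{2120} + \frac{14174}{10435}\right) - 11960\right) - 28 = \left(\left(\left(-6020\right) \frac{1}{2120} + 14174 \cdot \frac{1}{10435}\right) - 11960\right) + \left(-92 + 64\right) = \left(\left(- \frac{301}{106} + \frac{14174}{10435}\right) - 11960\right) - 28 = \left(- \frac{1638491}{1106110} - 11960\right) - 28 = - \frac{13230714091}{1106110} - 28 = - \frac{13261685171}{1106110}$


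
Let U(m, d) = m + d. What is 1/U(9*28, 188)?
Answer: 1/440 ≈ 0.0022727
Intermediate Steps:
U(m, d) = d + m
1/U(9*28, 188) = 1/(188 + 9*28) = 1/(188 + 252) = 1/440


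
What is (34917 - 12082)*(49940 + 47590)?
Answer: 2227097550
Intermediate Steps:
(34917 - 12082)*(49940 + 47590) = 22835*97530 = 2227097550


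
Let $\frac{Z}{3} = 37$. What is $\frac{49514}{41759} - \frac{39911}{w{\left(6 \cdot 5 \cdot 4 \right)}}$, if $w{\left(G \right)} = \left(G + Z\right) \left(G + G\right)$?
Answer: $\frac{1078412711}{2315118960} \approx 0.46581$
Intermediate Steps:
$Z = 111$ ($Z = 3 \cdot 37 = 111$)
$w{\left(G \right)} = 2 G \left(111 + G\right)$ ($w{\left(G \right)} = \left(G + 111\right) \left(G + G\right) = \left(111 + G\right) 2 G = 2 G \left(111 + G\right)$)
$\frac{49514}{41759} - \frac{39911}{w{\left(6 \cdot 5 \cdot 4 \right)}} = \frac{49514}{41759} - \frac{39911}{2 \cdot 6 \cdot 5 \cdot 4 \left(111 + 6 \cdot 5 \cdot 4\right)} = 49514 \cdot \frac{1}{41759} - \frac{39911}{2 \cdot 30 \cdot 4 \left(111 + 30 \cdot 4\right)} = \frac{49514}{41759} - \frac{39911}{2 \cdot 120 \left(111 + 120\right)} = \frac{49514}{41759} - \frac{39911}{2 \cdot 120 \cdot 231} = \frac{49514}{41759} - \frac{39911}{55440} = \frac{1078412711}{2315118960}$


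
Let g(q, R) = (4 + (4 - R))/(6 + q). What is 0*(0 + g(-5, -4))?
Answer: 0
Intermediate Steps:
g(q, R) = (8 - R)/(6 + q)
0*(0 + g(-5, -4)) = 0*(0 + (8 - 1*(-4))/(6 - 5)) = 0*(0 + (8 + 4)/1) = 0*(0 + 1*12) = 0*(0 + 12) = 0*12 = 0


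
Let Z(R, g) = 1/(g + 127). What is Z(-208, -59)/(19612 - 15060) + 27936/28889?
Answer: 8647226585/8942185504 ≈ 0.96702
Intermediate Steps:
Z(R, g) = 1/(127 + g)
Z(-208, -59)/(19612 - 15060) + 27936/28889 = 1/((127 - 59)*(19612 - 15060)) + 27936/28889 = 1/(68*4552) + 27936*(1/28889) = (1/68)*(1/4552) + 27936/28889 = 1/309536 + 27936/28889 = 8647226585/8942185504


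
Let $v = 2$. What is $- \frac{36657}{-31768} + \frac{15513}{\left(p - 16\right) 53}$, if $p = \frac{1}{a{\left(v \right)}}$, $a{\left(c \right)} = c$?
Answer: $- \frac{925406517}{52194824} \approx -17.73$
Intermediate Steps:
$p = \frac{1}{2} \approx 0.5$
$- \frac{36657}{-31768} + \frac{15513}{\left(p - 16\right) 53} = - \frac{36657}{-31768} + \frac{15513}{\left(\frac{1}{2} - 16\right) 53} = \left(-36657\right) \left(- \frac{1}{31768}\right) + \frac{15513}{\left(- \frac{31}{2}\right) 53} = \frac{36657}{31768} + \frac{15513}{- \frac{1643}{2}} = \frac{36657}{31768} + 15513 \left(- \frac{2}{1643}\right) = \frac{36657}{31768} - \frac{31026}{1643} = - \frac{925406517}{52194824}$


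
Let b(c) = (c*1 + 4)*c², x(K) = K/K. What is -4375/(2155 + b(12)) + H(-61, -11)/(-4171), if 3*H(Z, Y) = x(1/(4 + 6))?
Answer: -7821262/7970781 ≈ -0.98124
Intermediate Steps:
x(K) = 1
H(Z, Y) = ⅓ (H(Z, Y) = (⅓)*1 = ⅓)
b(c) = c²*(4 + c) (b(c) = (c + 4)*c² = (4 + c)*c² = c²*(4 + c))
-4375/(2155 + b(12)) + H(-61, -11)/(-4171) = -4375/(2155 + 12²*(4 + 12)) + (⅓)/(-4171) = -4375/(2155 + 144*16) + (⅓)*(-1/4171) = -4375/(2155 + 2304) - 1/12513 = -4375/4459 - 1/12513 = -4375*1/4459 - 1/12513 = -625/637 - 1/12513 = -7821262/7970781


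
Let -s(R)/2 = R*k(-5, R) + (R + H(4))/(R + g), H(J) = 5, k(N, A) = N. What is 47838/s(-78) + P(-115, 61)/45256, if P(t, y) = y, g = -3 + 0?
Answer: -87678807941/1432940728 ≈ -61.188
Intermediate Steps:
g = -3
s(R) = 10*R - 2*(5 + R)/(-3 + R) (s(R) = -2*(R*(-5) + (R + 5)/(R - 3)) = -2*(-5*R + (5 + R)/(-3 + R)) = 10*R - 2*(5 + R)/(-3 + R))
47838/s(-78) + P(-115, 61)/45256 = 47838/((2*(-5 - 16*(-78) + 5*(-78)**2)/(-3 - 78))) + 61/45256 = 47838/((2*(-5 + 1248 + 5*6084)/(-81))) + 61*(1/45256) = 47838/((2*(-1/81)*(-5 + 1248 + 30420))) + 61/45256 = 47838/((2*(-1/81)*31663)) + 61/45256 = 47838/(-63326/81) + 61/45256 = 47838*(-81/63326) + 61/45256 = -1937439/31663 + 61/45256 = -87678807941/1432940728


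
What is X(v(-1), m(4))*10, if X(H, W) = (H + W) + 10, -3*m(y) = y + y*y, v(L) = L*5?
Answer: -50/3 ≈ -16.667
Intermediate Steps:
v(L) = 5*L
m(y) = -y/3 - y²/3 (m(y) = -(y + y*y)/3 = -(y + y²)/3 = -y/3 - y²/3)
X(H, W) = 10 + H + W
X(v(-1), m(4))*10 = (10 + 5*(-1) - ⅓*4*(1 + 4))*10 = (10 - 5 - ⅓*4*5)*10 = (10 - 5 - 20/3)*10 = -5/3*10 = -50/3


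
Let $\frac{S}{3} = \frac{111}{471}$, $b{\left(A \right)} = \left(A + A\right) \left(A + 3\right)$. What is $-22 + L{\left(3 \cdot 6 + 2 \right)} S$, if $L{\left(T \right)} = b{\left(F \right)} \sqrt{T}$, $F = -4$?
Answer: $-22 + \frac{1776 \sqrt{5}}{157} \approx 3.2946$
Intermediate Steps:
$b{\left(A \right)} = 2 A \left(3 + A\right)$
$S = \frac{111}{157}$ ($S = 3 \cdot \frac{111}{471} = 3 \cdot 111 \cdot \frac{1}{471} = 3 \cdot \frac{37}{157} = \frac{111}{157} \approx 0.70701$)
$L{\left(T \right)} = 8 \sqrt{T}$ ($L{\left(T \right)} = 2 \left(-4\right) \left(3 - 4\right) \sqrt{T} = 2 \left(-4\right) \left(-1\right) \sqrt{T} = 8 \sqrt{T}$)
$-22 + L{\left(3 \cdot 6 + 2 \right)} S = -22 + 8 \sqrt{3 \cdot 6 + 2} \cdot \frac{111}{157} = -22 + 8 \sqrt{18 + 2} \cdot \frac{111}{157} = -22 + 8 \sqrt{20} \cdot \frac{111}{157} = -22 + 8 \cdot 2 \sqrt{5} \cdot \frac{111}{157} = -22 + 16 \sqrt{5} \cdot \frac{111}{157} = -22 + \frac{1776 \sqrt{5}}{157}$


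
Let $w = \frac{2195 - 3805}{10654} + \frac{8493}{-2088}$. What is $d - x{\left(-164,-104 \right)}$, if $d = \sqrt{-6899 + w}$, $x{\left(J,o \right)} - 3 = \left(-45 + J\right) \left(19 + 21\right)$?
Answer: $8357 + \frac{5 i \sqrt{19365977448258}}{264828} \approx 8357.0 + 83.086 i$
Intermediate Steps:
$w = - \frac{2234431}{529656}$ ($w = \left(2195 - 3805\right) \frac{1}{10654} + 8493 \left(- \frac{1}{2088}\right) = \left(-1610\right) \frac{1}{10654} - \frac{2831}{696} = - \frac{115}{761} - \frac{2831}{696} = - \frac{2234431}{529656} \approx -4.2186$)
$x{\left(J,o \right)} = -1797 + 40 J$ ($x{\left(J,o \right)} = 3 + \left(-45 + J\right) \left(19 + 21\right) = 3 + \left(-45 + J\right) 40 = 3 + \left(-1800 + 40 J\right) = -1797 + 40 J$)
$d = \frac{5 i \sqrt{19365977448258}}{264828}$ ($d = \sqrt{-6899 - \frac{2234431}{529656}} = \sqrt{- \frac{3656331175}{529656}} = \frac{5 i \sqrt{19365977448258}}{264828} \approx 83.086 i$)
$d - x{\left(-164,-104 \right)} = \frac{5 i \sqrt{19365977448258}}{264828} - \left(-1797 + 40 \left(-164\right)\right) = \frac{5 i \sqrt{19365977448258}}{264828} - \left(-1797 - 6560\right) = \frac{5 i \sqrt{19365977448258}}{264828} - -8357 = \frac{5 i \sqrt{19365977448258}}{264828} + 8357 = 8357 + \frac{5 i \sqrt{19365977448258}}{264828}$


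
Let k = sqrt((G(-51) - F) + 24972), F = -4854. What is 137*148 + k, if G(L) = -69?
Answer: 20276 + sqrt(29757) ≈ 20449.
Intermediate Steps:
k = sqrt(29757) (k = sqrt((-69 - 1*(-4854)) + 24972) = sqrt((-69 + 4854) + 24972) = sqrt(4785 + 24972) = sqrt(29757) ≈ 172.50)
137*148 + k = 137*148 + sqrt(29757) = 20276 + sqrt(29757)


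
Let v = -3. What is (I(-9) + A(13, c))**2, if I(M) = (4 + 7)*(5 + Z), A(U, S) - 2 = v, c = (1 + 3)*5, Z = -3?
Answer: 441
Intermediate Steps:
c = 20 (c = 4*5 = 20)
A(U, S) = -1 (A(U, S) = 2 - 3 = -1)
I(M) = 22 (I(M) = (4 + 7)*(5 - 3) = 11*2 = 22)
(I(-9) + A(13, c))**2 = (22 - 1)**2 = 21**2 = 441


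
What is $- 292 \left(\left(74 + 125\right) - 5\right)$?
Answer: $-56648$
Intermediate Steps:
$- 292 \left(\left(74 + 125\right) - 5\right) = - 292 \left(199 - 5\right) = \left(-292\right) 194 = -56648$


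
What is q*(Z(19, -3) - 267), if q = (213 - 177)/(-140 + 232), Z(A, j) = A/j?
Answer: -2460/23 ≈ -106.96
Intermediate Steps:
q = 9/23 (q = 36/92 = 36*(1/92) = 9/23 ≈ 0.39130)
q*(Z(19, -3) - 267) = 9*(19/(-3) - 267)/23 = 9*(19*(-1/3) - 267)/23 = 9*(-19/3 - 267)/23 = (9/23)*(-820/3) = -2460/23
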